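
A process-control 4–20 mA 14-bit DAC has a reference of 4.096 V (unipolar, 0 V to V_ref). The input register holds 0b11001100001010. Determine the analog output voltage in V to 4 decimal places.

LSB = 4.096 V / 2^14 = 250.00 µV.
Code 0b11001100001010 = 13066 decimal.
V_out = 0 + 13066 × 0.00025 V = 3.2665 V.

3.2665 V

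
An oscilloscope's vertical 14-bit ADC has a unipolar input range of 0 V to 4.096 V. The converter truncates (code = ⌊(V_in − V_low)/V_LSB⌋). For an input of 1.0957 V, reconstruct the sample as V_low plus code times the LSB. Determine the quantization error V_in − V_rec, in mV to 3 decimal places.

LSB = 4.096/2^14 = 250.00 µV.
(V_in − V_low)/LSB = (1.0957 − 0)/0.00025 = 4382.8000 → code 4382 (floor).
Reconstructed: 1.0955 V.
V_in − V_rec = 0.0002 V = 0.200 mV.

0.200 mV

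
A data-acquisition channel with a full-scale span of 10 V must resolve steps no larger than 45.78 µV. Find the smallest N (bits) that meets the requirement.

18 bits

Number of steps required ≥ 10 V / 45.78 µV = 218436.00.
Need 2^N ≥ 218436.00; 2^17 = 131072, 2^18 = 262144.
Minimum N = 18.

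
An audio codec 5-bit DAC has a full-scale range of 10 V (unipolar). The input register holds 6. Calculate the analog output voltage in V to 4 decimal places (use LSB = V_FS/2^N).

LSB = 10 V / 2^5 = 312.500 mV.
V_out = 0 + 6 × 0.3125 V = 1.875 V.

1.8750 V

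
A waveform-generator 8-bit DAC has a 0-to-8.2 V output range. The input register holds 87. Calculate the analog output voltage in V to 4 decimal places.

LSB = 8.2 V / 2^8 = 32.031 mV.
V_out = 0 + 87 × 0.0320312 V = 2.78672 V.

2.7867 V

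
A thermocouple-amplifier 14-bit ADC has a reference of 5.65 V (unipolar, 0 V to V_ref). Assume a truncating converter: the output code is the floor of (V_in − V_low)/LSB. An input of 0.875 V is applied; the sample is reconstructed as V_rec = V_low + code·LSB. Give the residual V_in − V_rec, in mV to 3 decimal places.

LSB = 5.65/2^14 = 344.85 µV.
(V_in − V_low)/LSB = (0.875 − 0)/0.000344849 = 2537.3451 → code 2537 (floor).
V_rec = 0 + 2537·0.000344849 = 0.87488098 V.
Difference: 0.000119019 V → 0.119 mV.

0.119 mV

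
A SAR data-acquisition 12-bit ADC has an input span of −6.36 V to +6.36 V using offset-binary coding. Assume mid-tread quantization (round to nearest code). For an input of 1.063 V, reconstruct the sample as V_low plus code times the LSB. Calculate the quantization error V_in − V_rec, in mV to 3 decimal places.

LSB = 12.72/2^12 = 3.105 mV.
(V_in − V_low)/LSB = (1.063 − (−6.36))/0.00310547 = 2390.2994 → code 2390 (round).
Reconstructed: 1.0620703 V.
Difference: 0.000929687 V → 0.930 mV.

0.930 mV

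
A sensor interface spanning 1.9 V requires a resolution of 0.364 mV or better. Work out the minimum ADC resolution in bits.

Number of steps required ≥ 1.9 V / 0.364 mV = 5219.78.
Need 2^N ≥ 5219.78; 2^12 = 4096, 2^13 = 8192.
Minimum N = 13.

13 bits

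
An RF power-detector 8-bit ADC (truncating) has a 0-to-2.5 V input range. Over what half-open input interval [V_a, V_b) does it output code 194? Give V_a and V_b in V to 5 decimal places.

LSB = 2.5/2^8 = 9.766 mV.
V_a = V_low + 194·LSB = 1.89453 V; V_b = V_low + 195·LSB = 1.9043 V.

[1.89453 V, 1.90430 V)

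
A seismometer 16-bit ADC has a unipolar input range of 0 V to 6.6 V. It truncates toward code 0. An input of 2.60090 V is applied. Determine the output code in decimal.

code 25826

Full-scale span = 6.6 V; LSB = 6.6/2^16 = 100.71 µV.
(V_in − V_low)/LSB = (2.60090 − 0) / 0.000100708 = 25826.149.
Floor → code 25826.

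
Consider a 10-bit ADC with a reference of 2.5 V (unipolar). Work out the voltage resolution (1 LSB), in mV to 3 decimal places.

2.441 mV

Full-scale span = 2.5 V.
LSB = 2.5 / 2^10 = 2.5 / 1024 = 0.00244141 V = 2.441 mV.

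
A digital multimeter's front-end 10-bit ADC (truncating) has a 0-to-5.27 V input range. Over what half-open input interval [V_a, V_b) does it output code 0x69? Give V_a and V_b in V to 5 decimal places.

[0.54038 V, 0.54553 V)

LSB = 5.27/2^10 = 5.146 mV.
Code 0x69 = 105 decimal.
V_a = V_low + 105·LSB = 0.540381 V; V_b = V_low + 106·LSB = 0.545527 V.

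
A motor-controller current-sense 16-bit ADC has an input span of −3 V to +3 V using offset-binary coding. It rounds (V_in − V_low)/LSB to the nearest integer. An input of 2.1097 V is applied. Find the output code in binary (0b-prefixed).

code 0b1101101000000100 (decimal 55812)

With 65536 levels over 6 V, one step is 91.55 µV.
(V_in − V_low)/LSB = (2.1097 − (−3)) / 9.15527e-05 = 55811.550.
round(55811.550) = 55812.
In binary (0b-prefixed): 0b1101101000000100.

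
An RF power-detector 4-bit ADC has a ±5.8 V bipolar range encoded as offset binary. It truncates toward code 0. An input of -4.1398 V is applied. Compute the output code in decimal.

code 2

Full-scale span = 11.6 V; LSB = 11.6/2^4 = 0.7250 V.
(-4.1398 − (−5.8)) / 0.725 = 2.290 LSBs.
So the output code is 2.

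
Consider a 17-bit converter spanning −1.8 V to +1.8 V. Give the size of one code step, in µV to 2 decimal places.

27.47 µV

Full-scale span = 3.6 V.
LSB = 3.6 / 2^17 = 3.6 / 131072 = 2.74658e-05 V = 27.47 µV.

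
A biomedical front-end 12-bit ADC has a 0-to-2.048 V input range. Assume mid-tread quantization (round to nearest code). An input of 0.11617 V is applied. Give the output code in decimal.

code 232

Full-scale span = 2.048 V; LSB = 2.048/2^12 = 0.500 mV.
(V_in − V_low)/LSB = (0.11617 − 0) / 0.0005 = 232.340.
round(232.340) = 232.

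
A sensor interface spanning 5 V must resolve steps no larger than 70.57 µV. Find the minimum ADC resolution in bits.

17 bits

Number of steps required ≥ 5 V / 70.57 µV = 70851.64.
Need 2^N ≥ 70851.64; 2^16 = 65536, 2^17 = 131072.
Minimum N = 17.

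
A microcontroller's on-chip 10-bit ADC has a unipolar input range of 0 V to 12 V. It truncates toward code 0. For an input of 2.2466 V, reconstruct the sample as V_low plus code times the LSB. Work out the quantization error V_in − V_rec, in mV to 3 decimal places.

8.319 mV

Step size: 12 V ÷ 2^10 = 11.719 mV.
Scaled input = 191.7099 LSBs, so code = 191.
Code 191 maps back to 0 + 191×0.0117188 V = 2.2382812 V.
Error = 2.2466 − 2.2382812 = 0.00831875 V = 8.319 mV.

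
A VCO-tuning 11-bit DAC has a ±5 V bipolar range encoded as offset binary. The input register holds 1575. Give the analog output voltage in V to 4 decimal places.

2.6904 V

LSB = 10 V / 2^11 = 4.883 mV.
V_out = (−5) + 1575 × 0.00488281 V = 2.69043 V.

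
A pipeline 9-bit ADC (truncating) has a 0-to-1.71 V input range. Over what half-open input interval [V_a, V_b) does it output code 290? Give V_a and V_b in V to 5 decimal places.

LSB = 1.71/2^9 = 3.340 mV.
V_a = V_low + 290·LSB = 0.968555 V; V_b = V_low + 291·LSB = 0.971895 V.

[0.96855 V, 0.97189 V)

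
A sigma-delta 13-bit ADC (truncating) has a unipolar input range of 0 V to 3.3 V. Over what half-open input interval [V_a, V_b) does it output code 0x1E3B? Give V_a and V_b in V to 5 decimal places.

[3.11752 V, 3.11792 V)

LSB = 3.3/2^13 = 402.83 µV.
Code 0x1E3B = 7739 decimal.
V_a = V_low + 7739·LSB = 3.11752 V; V_b = V_low + 7740·LSB = 3.11792 V.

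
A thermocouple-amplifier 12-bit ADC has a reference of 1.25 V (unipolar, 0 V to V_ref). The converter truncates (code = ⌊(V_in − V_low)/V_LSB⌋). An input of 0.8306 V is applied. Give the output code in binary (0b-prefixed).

code 0b101010100001 (decimal 2721)

With 4096 levels over 1.25 V, one step is 305.18 µV.
(V_in − V_low)/LSB = (0.8306 − 0) / 0.000305176 = 2721.710.
So the output code is 2721.
In binary (0b-prefixed): 0b101010100001.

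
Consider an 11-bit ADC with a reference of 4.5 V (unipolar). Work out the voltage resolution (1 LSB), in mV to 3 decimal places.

2.197 mV

Full-scale span = 4.5 V.
LSB = 4.5 / 2^11 = 4.5 / 2048 = 0.00219727 V = 2.197 mV.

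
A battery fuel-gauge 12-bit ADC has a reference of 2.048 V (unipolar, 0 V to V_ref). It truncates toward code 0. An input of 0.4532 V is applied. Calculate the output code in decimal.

code 906

Full-scale span = 2.048 V; LSB = 2.048/2^12 = 0.500 mV.
(0.4532 − 0) / 0.0005 = 906.400 LSBs.
⌊·⌋(906.400) = 906.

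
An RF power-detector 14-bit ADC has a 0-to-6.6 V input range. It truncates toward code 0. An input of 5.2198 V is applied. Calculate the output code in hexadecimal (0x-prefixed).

code 0x329D (decimal 12957)

LSB = 6.6 V / 16384 = 402.83 µV.
Input sits at 12957.758 steps above V_low.
So the output code is 12957.
In hexadecimal (0x-prefixed): 0x329D.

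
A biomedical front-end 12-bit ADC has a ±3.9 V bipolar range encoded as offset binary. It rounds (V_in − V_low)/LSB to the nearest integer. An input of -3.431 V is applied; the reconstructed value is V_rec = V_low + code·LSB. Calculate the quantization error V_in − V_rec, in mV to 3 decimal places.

Step size: 7.8 V ÷ 2^12 = 1.904 mV.
(V_in − V_low)/LSB = (-3.431 − (−3.9))/0.0019043 = 246.2851 → code 246 (round).
Reconstructed: -3.431543 V.
Error = -3.431 − (−3.431543) = 0.000542969 V = 0.543 mV.

0.543 mV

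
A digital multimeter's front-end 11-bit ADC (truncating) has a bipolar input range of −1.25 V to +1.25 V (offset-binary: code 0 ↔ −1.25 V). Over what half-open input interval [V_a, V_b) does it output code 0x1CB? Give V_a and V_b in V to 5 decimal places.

LSB = 2.5/2^11 = 1.221 mV.
Code 0x1CB = 459 decimal.
V_a = V_low + 459·LSB = -0.689697 V; V_b = V_low + 460·LSB = -0.688477 V.

[-0.68970 V, -0.68848 V)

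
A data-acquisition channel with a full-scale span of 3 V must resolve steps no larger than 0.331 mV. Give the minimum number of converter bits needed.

Number of steps required ≥ 3 V / 0.331 mV = 9063.44.
Need 2^N ≥ 9063.44; 2^13 = 8192, 2^14 = 16384.
Minimum N = 14.

14 bits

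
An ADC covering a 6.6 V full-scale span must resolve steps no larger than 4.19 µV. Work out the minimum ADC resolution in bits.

21 bits

Number of steps required ≥ 6.6 V / 4.19 µV = 1575179.00.
Need 2^N ≥ 1575179.00; 2^20 = 1048576, 2^21 = 2097152.
Minimum N = 21.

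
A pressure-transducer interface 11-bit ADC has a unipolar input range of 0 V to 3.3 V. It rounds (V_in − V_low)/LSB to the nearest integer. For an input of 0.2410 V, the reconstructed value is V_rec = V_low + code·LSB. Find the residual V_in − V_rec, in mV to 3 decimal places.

Step size: 3.3 V ÷ 2^11 = 1.611 mV.
(0.2410 − 0)/0.00161133 = 149.5661; round gives code 150.
Reconstructed: 0.24169922 V.
V_in − V_rec = -0.000699219 V = -0.699 mV.

-0.699 mV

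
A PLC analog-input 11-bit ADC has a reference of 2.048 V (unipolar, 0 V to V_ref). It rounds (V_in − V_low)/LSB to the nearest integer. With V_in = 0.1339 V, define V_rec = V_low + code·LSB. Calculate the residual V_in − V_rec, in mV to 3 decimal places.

-0.100 mV

Step size: 2.048 V ÷ 2^11 = 1.000 mV.
(0.1339 − 0)/0.001 = 133.9000; round gives code 134.
Reconstructed: 0.134 V.
Difference: -0.0001 V → -0.100 mV.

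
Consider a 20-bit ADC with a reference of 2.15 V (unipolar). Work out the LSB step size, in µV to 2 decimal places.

Full-scale span = 2.15 V.
LSB = 2.15 / 2^20 = 2.15 / 1048576 = 2.0504e-06 V = 2.05 µV.

2.05 µV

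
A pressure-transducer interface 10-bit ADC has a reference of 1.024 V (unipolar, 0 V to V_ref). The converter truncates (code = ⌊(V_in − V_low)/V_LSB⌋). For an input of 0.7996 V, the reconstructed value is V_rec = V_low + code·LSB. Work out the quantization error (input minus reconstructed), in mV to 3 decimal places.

LSB = 1.024/2^10 = 1.000 mV.
(0.7996 − 0)/0.001 = 799.6000; ⌊·⌋ gives code 799.
Code 799 maps back to 0 + 799×0.001 V = 0.799 V.
V_in − V_rec = 0.0006 V = 0.600 mV.

0.600 mV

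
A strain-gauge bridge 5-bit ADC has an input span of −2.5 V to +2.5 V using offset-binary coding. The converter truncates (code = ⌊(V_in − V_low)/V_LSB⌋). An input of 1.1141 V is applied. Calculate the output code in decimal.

code 23

Full-scale span = 5 V; LSB = 5/2^5 = 156.250 mV.
Input sits at 23.130 steps above V_low.
So the output code is 23.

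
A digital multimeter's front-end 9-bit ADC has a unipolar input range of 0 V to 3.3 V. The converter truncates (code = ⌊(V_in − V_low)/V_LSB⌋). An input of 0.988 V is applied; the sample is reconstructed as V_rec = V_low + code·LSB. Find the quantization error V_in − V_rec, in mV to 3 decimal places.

LSB = 3.3/2^9 = 6.445 mV.
(0.988 − 0)/0.00644531 = 153.2897; ⌊·⌋ gives code 153.
Code 153 maps back to 0 + 153×0.00644531 V = 0.98613281 V.
Difference: 0.00186719 V → 1.867 mV.

1.867 mV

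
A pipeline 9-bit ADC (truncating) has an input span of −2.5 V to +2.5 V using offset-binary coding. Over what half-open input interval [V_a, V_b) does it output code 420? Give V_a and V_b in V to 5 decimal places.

[1.60156 V, 1.61133 V)

LSB = 5/2^9 = 9.766 mV.
V_a = V_low + 420·LSB = 1.60156 V; V_b = V_low + 421·LSB = 1.61133 V.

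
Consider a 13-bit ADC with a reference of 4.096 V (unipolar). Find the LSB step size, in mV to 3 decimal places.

0.500 mV

Full-scale span = 4.096 V.
LSB = 4.096 / 2^13 = 4.096 / 8192 = 0.0005 V = 0.500 mV.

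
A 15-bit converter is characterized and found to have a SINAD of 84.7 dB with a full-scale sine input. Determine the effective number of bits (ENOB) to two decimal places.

ENOB = (SINAD − 1.76) / 6.02 = (84.7 − 1.76)/6.02 = 13.777.

13.78 bits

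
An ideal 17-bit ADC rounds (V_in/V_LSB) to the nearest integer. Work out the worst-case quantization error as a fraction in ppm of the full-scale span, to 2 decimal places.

Rounding → worst-case error = ½ LSB = V_FS/2^18, so 1e+06/262144 = 3.8147 ppm of full scale.

3.81 ppm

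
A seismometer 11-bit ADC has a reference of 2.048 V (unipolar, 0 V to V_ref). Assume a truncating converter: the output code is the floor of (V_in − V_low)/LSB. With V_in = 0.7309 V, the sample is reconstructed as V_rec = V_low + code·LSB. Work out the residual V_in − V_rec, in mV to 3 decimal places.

Step size: 2.048 V ÷ 2^11 = 1.000 mV.
Scaled input = 730.9000 LSBs, so code = 730.
V_rec = 0 + 730·0.001 = 0.73 V.
Difference: 0.0009 V → 0.900 mV.

0.900 mV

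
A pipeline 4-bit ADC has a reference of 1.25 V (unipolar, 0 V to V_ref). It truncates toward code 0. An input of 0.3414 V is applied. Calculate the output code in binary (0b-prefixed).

With 16 levels over 1.25 V, one step is 78.125 mV.
Input sits at 4.370 steps above V_low.
⌊·⌋(4.370) = 4.
In binary (0b-prefixed): 0b100.

code 0b100 (decimal 4)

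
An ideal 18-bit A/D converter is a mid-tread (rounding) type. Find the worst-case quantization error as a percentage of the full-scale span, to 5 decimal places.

0.00019 %

Rounding → worst-case error = ½ LSB = V_FS/2^19, so 100/524288 = 0.000190735 % of full scale.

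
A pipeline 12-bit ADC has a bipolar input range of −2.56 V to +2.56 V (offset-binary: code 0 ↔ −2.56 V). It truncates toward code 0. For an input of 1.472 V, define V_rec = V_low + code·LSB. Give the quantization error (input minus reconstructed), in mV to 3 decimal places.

0.750 mV

Step size: 5.12 V ÷ 2^12 = 1.250 mV.
(1.472 − (−2.56))/0.00125 = 3225.6000; ⌊·⌋ gives code 3225.
V_rec = (−2.56) + 3225·0.00125 = 1.47125 V.
V_in − V_rec = 0.00075 V = 0.750 mV.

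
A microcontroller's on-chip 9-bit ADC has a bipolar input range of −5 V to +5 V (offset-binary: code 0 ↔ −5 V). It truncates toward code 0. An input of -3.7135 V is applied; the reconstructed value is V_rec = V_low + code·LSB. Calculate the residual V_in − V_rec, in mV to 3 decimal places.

One LSB is 10 V / 512 = 19.531 mV.
Scaled input = 65.8688 LSBs, so code = 65.
Code 65 maps back to (−5) + 65×0.0195312 V = -3.7304688 V.
Difference: 0.0169688 V → 16.969 mV.

16.969 mV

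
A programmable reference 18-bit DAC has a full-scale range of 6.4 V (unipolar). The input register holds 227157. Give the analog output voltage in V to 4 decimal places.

5.5458 V

LSB = 6.4 V / 2^18 = 24.41 µV.
V_out = 0 + 227157 × 2.44141e-05 V = 5.54583 V.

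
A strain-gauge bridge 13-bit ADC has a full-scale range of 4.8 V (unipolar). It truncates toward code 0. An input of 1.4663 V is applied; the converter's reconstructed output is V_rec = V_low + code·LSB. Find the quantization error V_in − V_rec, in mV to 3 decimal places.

0.284 mV

One LSB is 4.8 V / 8192 = 0.586 mV.
(V_in − V_low)/LSB = (1.4663 − 0)/0.000585937 = 2502.4853 → code 2502 (floor).
Reconstructed: 1.4660156 V.
V_in − V_rec = 0.000284375 V = 0.284 mV.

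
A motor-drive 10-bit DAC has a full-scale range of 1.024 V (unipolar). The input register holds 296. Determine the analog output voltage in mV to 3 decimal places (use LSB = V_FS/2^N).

296.000 mV

LSB = 1.024 V / 2^10 = 1.000 mV.
V_out = 0 + 296 × 0.001 V = 0.296 V.
= 296.000 mV.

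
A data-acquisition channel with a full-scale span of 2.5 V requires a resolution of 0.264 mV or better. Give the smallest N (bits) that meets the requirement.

Number of steps required ≥ 2.5 V / 0.264 mV = 9469.70.
Need 2^N ≥ 9469.70; 2^13 = 8192, 2^14 = 16384.
Minimum N = 14.

14 bits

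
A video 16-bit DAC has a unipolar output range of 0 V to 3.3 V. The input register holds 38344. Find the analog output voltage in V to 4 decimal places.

1.9308 V

LSB = 3.3 V / 2^16 = 50.35 µV.
V_out = 0 + 38344 × 5.0354e-05 V = 1.93077 V.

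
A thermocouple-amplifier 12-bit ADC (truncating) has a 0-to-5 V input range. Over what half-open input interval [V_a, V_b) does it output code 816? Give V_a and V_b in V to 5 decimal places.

LSB = 5/2^12 = 1.221 mV.
V_a = V_low + 816·LSB = 0.996094 V; V_b = V_low + 817·LSB = 0.997314 V.

[0.99609 V, 0.99731 V)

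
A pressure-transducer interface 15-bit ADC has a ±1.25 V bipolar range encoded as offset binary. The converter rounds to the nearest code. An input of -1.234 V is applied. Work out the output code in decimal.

With 32768 levels over 2.5 V, one step is 76.29 µV.
(V_in − V_low)/LSB = (-1.234 − (−1.25)) / 7.62939e-05 = 209.715.
round(209.715) = 210.

code 210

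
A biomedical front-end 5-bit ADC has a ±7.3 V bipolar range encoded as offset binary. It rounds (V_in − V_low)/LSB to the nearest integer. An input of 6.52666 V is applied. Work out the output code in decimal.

With 32 levels over 14.6 V, one step is 456.250 mV.
(6.52666 − (−7.3)) / 0.45625 = 30.305 LSBs.
Round → code 30.

code 30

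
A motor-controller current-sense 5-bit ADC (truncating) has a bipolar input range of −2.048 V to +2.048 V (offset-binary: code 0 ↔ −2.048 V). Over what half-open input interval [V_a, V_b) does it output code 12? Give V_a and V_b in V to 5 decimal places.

LSB = 4.096/2^5 = 128.000 mV.
V_a = V_low + 12·LSB = -0.512 V; V_b = V_low + 13·LSB = -0.384 V.

[-0.51200 V, -0.38400 V)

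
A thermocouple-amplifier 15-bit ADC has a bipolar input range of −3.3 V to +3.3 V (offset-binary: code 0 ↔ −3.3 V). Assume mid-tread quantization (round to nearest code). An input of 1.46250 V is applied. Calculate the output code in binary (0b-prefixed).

LSB = 6.6 V / 32768 = 201.42 µV.
(V_in − V_low)/LSB = (1.46250 − (−3.3)) / 0.000201416 = 23645.091.
round(23645.091) = 23645.
In binary (0b-prefixed): 0b101110001011101.

code 0b101110001011101 (decimal 23645)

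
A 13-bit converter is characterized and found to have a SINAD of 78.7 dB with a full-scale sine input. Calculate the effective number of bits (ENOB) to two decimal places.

12.78 bits

ENOB = (SINAD − 1.76) / 6.02 = (78.7 − 1.76)/6.02 = 12.781.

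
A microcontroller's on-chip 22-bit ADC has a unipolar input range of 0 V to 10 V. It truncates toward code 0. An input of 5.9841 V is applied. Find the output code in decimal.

code 2509913

With 4194304 levels over 10 V, one step is 2.38 µV.
(V_in − V_low)/LSB = (5.9841 − 0) / 2.38419e-06 = 2509913.457.
So the output code is 2509913.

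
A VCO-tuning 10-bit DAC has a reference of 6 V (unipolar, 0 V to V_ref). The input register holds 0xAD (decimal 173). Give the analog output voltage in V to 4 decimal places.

1.0137 V

LSB = 6 V / 2^10 = 5.859 mV.
Code 0xAD = 173 decimal.
V_out = 0 + 173 × 0.00585938 V = 1.01367 V.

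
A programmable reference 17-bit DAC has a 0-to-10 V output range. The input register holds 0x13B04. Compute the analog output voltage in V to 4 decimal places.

LSB = 10 V / 2^17 = 76.29 µV.
Code 0x13B04 = 80644 decimal.
V_out = 0 + 80644 × 7.62939e-05 V = 6.15265 V.

6.1526 V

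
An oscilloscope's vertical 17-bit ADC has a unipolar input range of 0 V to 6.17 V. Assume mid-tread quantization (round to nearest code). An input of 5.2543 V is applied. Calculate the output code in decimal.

With 131072 levels over 6.17 V, one step is 47.07 µV.
(5.2543 − 0) / 4.70734e-05 = 111619.386 LSBs.
round(111619.386) = 111619.

code 111619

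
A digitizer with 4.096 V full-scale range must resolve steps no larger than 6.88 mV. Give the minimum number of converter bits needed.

10 bits

Number of steps required ≥ 4.096 V / 6.88 mV = 595.35.
Need 2^N ≥ 595.35; 2^9 = 512, 2^10 = 1024.
Minimum N = 10.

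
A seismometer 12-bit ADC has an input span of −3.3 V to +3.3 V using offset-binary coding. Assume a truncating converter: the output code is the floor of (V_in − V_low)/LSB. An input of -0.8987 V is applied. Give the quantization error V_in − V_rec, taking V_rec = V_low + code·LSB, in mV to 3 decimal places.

0.421 mV

Step size: 6.6 V ÷ 2^12 = 1.611 mV.
(V_in − V_low)/LSB = (-0.8987 − (−3.3))/0.00161133 = 1490.2613 → code 1490 (floor).
Code 1490 maps back to (−3.3) + 1490×0.00161133 V = -0.89912109 V.
Difference: 0.000421094 V → 0.421 mV.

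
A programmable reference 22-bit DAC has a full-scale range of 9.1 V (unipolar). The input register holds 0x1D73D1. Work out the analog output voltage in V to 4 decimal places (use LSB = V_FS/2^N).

4.1878 V

LSB = 9.1 V / 2^22 = 2.17 µV.
Code 0x1D73D1 = 1930193 decimal.
V_out = 0 + 1930193 × 2.16961e-06 V = 4.18776 V.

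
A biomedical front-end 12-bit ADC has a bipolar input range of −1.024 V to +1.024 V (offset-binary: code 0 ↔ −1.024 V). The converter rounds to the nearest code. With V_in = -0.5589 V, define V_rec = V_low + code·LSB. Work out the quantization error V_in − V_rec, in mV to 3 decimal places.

0.100 mV

One LSB is 2.048 V / 4096 = 0.500 mV.
Scaled input = 930.2000 LSBs, so code = 930.
V_rec = (−1.024) + 930·0.0005 = -0.559 V.
Difference: 0.0001 V → 0.100 mV.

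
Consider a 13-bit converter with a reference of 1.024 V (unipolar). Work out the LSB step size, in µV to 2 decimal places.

125.00 µV

Full-scale span = 1.024 V.
LSB = 1.024 / 2^13 = 1.024 / 8192 = 0.000125 V = 125.00 µV.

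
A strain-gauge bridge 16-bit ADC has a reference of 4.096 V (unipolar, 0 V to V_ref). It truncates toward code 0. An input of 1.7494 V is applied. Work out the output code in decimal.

code 27990

LSB = 4.096 V / 65536 = 62.50 µV.
(1.7494 − 0) / 6.25e-05 = 27990.400 LSBs.
So the output code is 27990.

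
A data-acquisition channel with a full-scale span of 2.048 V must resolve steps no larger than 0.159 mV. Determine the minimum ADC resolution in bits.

14 bits

Number of steps required ≥ 2.048 V / 0.159 mV = 12880.50.
Need 2^N ≥ 12880.50; 2^13 = 8192, 2^14 = 16384.
Minimum N = 14.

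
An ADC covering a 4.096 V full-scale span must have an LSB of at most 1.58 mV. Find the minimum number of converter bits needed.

12 bits

Number of steps required ≥ 4.096 V / 1.58 mV = 2592.41.
Need 2^N ≥ 2592.41; 2^11 = 2048, 2^12 = 4096.
Minimum N = 12.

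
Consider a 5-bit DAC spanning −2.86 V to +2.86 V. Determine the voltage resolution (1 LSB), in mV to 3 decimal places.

178.750 mV

Full-scale span = 5.72 V.
LSB = 5.72 / 2^5 = 5.72 / 32 = 0.17875 V = 178.750 mV.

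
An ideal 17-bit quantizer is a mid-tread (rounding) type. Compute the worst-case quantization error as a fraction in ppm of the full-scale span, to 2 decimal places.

Rounding → worst-case error = ½ LSB = V_FS/2^18, so 1e+06/262144 = 3.8147 ppm of full scale.

3.81 ppm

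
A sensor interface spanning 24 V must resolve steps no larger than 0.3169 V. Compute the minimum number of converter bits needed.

7 bits

Number of steps required ≥ 24 V / 0.3169 V = 75.73.
Need 2^N ≥ 75.73; 2^6 = 64, 2^7 = 128.
Minimum N = 7.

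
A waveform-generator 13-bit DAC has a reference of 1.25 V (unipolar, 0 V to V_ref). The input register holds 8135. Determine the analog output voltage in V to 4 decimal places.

1.2413 V

LSB = 1.25 V / 2^13 = 152.59 µV.
V_out = 0 + 8135 × 0.000152588 V = 1.2413 V.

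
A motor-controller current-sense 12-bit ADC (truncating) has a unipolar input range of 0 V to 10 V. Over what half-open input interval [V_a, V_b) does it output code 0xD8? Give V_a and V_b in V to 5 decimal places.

LSB = 10/2^12 = 2.441 mV.
Code 0xD8 = 216 decimal.
V_a = V_low + 216·LSB = 0.527344 V; V_b = V_low + 217·LSB = 0.529785 V.

[0.52734 V, 0.52979 V)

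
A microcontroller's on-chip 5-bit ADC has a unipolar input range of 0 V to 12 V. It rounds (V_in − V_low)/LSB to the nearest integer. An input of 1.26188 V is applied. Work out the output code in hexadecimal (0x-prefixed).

With 32 levels over 12 V, one step is 375.000 mV.
(1.26188 − 0) / 0.375 = 3.365 LSBs.
So the output code is 3.
In hexadecimal (0x-prefixed): 0x3.

code 0x3 (decimal 3)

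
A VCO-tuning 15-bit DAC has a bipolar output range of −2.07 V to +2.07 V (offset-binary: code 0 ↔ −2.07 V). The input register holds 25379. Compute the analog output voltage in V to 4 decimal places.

LSB = 4.14 V / 2^15 = 126.34 µV.
V_out = (−2.07) + 25379 × 0.000126343 V = 1.13645 V.

1.1365 V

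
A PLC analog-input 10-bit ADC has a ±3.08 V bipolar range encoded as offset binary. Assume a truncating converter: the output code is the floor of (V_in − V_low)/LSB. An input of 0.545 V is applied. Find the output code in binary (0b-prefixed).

code 0b1001011010 (decimal 602)

LSB = 6.16 V / 1024 = 6.016 mV.
(0.545 − (−3.08)) / 0.00601563 = 602.597 LSBs.
Floor → code 602.
In binary (0b-prefixed): 0b1001011010.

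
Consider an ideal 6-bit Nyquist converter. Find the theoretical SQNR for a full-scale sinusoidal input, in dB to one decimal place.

SNR ≈ 6.02·N + 1.76 dB = 6.02·6 + 1.76 = 37.88 dB.

37.9 dB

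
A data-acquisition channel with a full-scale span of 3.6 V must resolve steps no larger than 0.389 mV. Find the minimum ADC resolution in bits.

14 bits

Number of steps required ≥ 3.6 V / 0.389 mV = 9254.50.
Need 2^N ≥ 9254.50; 2^13 = 8192, 2^14 = 16384.
Minimum N = 14.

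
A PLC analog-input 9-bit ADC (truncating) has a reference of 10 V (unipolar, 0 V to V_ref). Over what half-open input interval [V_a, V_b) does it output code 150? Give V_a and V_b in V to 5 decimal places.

LSB = 10/2^9 = 19.531 mV.
V_a = V_low + 150·LSB = 2.92969 V; V_b = V_low + 151·LSB = 2.94922 V.

[2.92969 V, 2.94922 V)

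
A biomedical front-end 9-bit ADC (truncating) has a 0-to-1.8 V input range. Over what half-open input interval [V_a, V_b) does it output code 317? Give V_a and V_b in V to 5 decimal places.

[1.11445 V, 1.11797 V)

LSB = 1.8/2^9 = 3.516 mV.
V_a = V_low + 317·LSB = 1.11445 V; V_b = V_low + 318·LSB = 1.11797 V.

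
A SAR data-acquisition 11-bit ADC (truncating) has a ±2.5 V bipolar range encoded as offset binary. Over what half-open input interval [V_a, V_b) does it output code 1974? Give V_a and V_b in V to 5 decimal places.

[2.31934 V, 2.32178 V)

LSB = 5/2^11 = 2.441 mV.
V_a = V_low + 1974·LSB = 2.31934 V; V_b = V_low + 1975·LSB = 2.32178 V.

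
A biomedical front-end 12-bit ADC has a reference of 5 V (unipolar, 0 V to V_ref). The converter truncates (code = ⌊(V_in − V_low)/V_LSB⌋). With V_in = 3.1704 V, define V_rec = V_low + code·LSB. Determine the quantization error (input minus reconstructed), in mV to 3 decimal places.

0.234 mV

One LSB is 5 V / 4096 = 1.221 mV.
(3.1704 − 0)/0.0012207 = 2597.1917; ⌊·⌋ gives code 2597.
V_rec = 0 + 2597·0.0012207 = 3.170166 V.
Difference: 0.000233984 V → 0.234 mV.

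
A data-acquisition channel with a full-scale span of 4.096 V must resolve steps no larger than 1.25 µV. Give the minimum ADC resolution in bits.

22 bits

Number of steps required ≥ 4.096 V / 1.25 µV = 3276800.00.
Need 2^N ≥ 3276800.00; 2^21 = 2097152, 2^22 = 4194304.
Minimum N = 22.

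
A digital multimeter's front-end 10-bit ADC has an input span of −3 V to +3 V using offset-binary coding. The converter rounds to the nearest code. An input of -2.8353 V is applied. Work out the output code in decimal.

code 28

LSB = 6 V / 1024 = 5.859 mV.
Input sits at 28.109 steps above V_low.
round(28.109) = 28.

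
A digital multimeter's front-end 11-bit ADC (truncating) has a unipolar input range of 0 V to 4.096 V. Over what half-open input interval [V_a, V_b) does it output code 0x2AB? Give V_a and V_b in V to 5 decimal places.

[1.36600 V, 1.36800 V)

LSB = 4.096/2^11 = 2.000 mV.
Code 0x2AB = 683 decimal.
V_a = V_low + 683·LSB = 1.366 V; V_b = V_low + 684·LSB = 1.368 V.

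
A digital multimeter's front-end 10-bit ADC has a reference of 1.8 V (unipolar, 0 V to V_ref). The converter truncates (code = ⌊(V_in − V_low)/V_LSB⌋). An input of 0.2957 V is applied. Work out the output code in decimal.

With 1024 levels over 1.8 V, one step is 1.758 mV.
(0.2957 − 0) / 0.00175781 = 168.220 LSBs.
⌊·⌋(168.220) = 168.

code 168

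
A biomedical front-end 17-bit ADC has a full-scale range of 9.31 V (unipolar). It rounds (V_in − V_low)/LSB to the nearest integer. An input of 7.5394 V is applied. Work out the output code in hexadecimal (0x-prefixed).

Full-scale span = 9.31 V; LSB = 9.31/2^17 = 71.03 µV.
Input sits at 106144.386 steps above V_low.
round(106144.386) = 106144.
In hexadecimal (0x-prefixed): 0x19EA0.

code 0x19EA0 (decimal 106144)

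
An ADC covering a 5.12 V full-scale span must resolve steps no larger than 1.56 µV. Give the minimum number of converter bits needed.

22 bits

Number of steps required ≥ 5.12 V / 1.56 µV = 3282051.28.
Need 2^N ≥ 3282051.28; 2^21 = 2097152, 2^22 = 4194304.
Minimum N = 22.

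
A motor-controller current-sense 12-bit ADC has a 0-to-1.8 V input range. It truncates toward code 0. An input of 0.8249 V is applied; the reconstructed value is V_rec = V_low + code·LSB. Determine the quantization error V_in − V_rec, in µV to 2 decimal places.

LSB = 1.8/2^12 = 439.45 µV.
(V_in − V_low)/LSB = (0.8249 − 0)/0.000439453 = 1877.1058 → code 1877 (floor).
Reconstructed: 0.82485352 V.
Error = 0.8249 − 0.82485352 = 4.64844e-05 V = 46.48 µV.

46.48 µV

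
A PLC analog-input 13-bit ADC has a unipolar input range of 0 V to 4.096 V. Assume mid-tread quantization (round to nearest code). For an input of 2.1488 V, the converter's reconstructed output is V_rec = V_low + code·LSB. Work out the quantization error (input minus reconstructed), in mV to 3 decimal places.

One LSB is 4.096 V / 8192 = 0.500 mV.
Scaled input = 4297.6000 LSBs, so code = 4298.
Code 4298 maps back to 0 + 4298×0.0005 V = 2.149 V.
Difference: -0.0002 V → -0.200 mV.

-0.200 mV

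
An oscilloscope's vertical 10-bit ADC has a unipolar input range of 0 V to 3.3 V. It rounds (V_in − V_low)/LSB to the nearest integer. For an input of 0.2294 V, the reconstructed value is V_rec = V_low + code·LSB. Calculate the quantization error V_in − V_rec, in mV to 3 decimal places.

Step size: 3.3 V ÷ 2^10 = 3.223 mV.
(V_in − V_low)/LSB = (0.2294 − 0)/0.00322266 = 71.1835 → code 71 (round).
V_rec = 0 + 71·0.00322266 = 0.22880859 V.
Error = 0.2294 − 0.22880859 = 0.000591406 V = 0.591 mV.

0.591 mV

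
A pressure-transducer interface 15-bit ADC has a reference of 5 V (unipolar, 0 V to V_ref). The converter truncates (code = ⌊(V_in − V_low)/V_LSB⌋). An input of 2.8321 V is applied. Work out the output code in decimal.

With 32768 levels over 5 V, one step is 152.59 µV.
Input sits at 18560.451 steps above V_low.
So the output code is 18560.

code 18560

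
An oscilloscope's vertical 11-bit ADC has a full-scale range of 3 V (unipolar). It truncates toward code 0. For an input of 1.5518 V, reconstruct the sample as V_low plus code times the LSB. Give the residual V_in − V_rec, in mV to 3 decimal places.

Step size: 3 V ÷ 2^11 = 1.465 mV.
(V_in − V_low)/LSB = (1.5518 − 0)/0.00146484 = 1059.3621 → code 1059 (floor).
Reconstructed: 1.5512695 V.
Difference: 0.000530469 V → 0.530 mV.

0.530 mV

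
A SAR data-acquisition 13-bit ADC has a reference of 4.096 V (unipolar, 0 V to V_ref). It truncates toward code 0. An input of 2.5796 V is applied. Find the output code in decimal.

code 5159

LSB = 4.096 V / 8192 = 0.500 mV.
(V_in − V_low)/LSB = (2.5796 − 0) / 0.0005 = 5159.200.
So the output code is 5159.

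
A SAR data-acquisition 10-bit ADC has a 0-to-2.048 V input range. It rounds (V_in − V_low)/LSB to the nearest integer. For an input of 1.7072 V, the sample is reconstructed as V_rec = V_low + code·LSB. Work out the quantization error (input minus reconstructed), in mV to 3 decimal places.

-0.800 mV

Step size: 2.048 V ÷ 2^10 = 2.000 mV.
Scaled input = 853.6000 LSBs, so code = 854.
Code 854 maps back to 0 + 854×0.002 V = 1.708 V.
Difference: -0.0008 V → -0.800 mV.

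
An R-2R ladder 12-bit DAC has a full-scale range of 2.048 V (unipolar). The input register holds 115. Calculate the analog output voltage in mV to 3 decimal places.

LSB = 2.048 V / 2^12 = 0.500 mV.
V_out = 0 + 115 × 0.0005 V = 0.0575 V.
= 57.500 mV.

57.500 mV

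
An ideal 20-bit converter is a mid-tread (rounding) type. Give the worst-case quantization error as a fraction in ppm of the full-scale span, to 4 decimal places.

0.4768 ppm

Rounding → worst-case error = ½ LSB = V_FS/2^21, so 1e+06/2097152 = 0.476837 ppm of full scale.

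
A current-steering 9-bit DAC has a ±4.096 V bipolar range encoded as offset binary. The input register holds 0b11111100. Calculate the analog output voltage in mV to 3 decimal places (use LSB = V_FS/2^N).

-64.000 mV

LSB = 8.192 V / 2^9 = 16.000 mV.
Code 0b11111100 = 252 decimal.
V_out = (−4.096) + 252 × 0.016 V = -0.064 V.
= -64.000 mV.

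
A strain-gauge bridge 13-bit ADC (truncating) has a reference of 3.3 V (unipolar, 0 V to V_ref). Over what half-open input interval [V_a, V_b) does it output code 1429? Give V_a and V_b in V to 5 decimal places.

[0.57565 V, 0.57605 V)

LSB = 3.3/2^13 = 402.83 µV.
V_a = V_low + 1429·LSB = 0.575647 V; V_b = V_low + 1430·LSB = 0.57605 V.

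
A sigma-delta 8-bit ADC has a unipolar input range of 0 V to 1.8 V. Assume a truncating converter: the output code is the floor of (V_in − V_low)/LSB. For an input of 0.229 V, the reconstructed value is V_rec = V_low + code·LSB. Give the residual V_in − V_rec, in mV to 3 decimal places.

Step size: 1.8 V ÷ 2^8 = 7.031 mV.
Scaled input = 32.5689 LSBs, so code = 32.
V_rec = 0 + 32·0.00703125 = 0.225 V.
Error = 0.229 − 0.225 = 0.004 V = 4.000 mV.

4.000 mV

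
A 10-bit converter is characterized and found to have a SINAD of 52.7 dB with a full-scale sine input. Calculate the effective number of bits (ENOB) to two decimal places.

8.46 bits

ENOB = (SINAD − 1.76) / 6.02 = (52.7 − 1.76)/6.02 = 8.462.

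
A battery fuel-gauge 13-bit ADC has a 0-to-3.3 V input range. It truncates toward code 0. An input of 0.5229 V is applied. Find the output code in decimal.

code 1298

Full-scale span = 3.3 V; LSB = 3.3/2^13 = 402.83 µV.
(V_in − V_low)/LSB = (0.5229 − 0) / 0.000402832 = 1298.060.
⌊·⌋(1298.060) = 1298.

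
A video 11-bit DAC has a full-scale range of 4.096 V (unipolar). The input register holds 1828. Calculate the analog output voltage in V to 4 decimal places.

3.6560 V

LSB = 4.096 V / 2^11 = 2.000 mV.
V_out = 0 + 1828 × 0.002 V = 3.656 V.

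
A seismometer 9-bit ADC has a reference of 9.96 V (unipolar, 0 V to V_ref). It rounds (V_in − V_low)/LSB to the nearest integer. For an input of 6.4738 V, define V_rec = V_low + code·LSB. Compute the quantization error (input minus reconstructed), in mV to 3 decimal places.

Step size: 9.96 V ÷ 2^9 = 19.453 mV.
(6.4738 − 0)/0.0194531 = 332.7897; round gives code 333.
Code 333 maps back to 0 + 333×0.0194531 V = 6.4778906 V.
V_in − V_rec = -0.00409062 V = -4.091 mV.

-4.091 mV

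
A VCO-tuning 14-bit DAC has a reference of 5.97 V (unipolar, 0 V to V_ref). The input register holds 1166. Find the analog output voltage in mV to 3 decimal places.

424.867 mV

LSB = 5.97 V / 2^14 = 364.38 µV.
V_out = 0 + 1166 × 0.00036438 V = 0.424867 V.
= 424.867 mV.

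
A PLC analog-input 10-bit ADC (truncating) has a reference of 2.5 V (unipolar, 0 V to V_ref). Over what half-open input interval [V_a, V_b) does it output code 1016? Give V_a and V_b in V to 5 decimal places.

LSB = 2.5/2^10 = 2.441 mV.
V_a = V_low + 1016·LSB = 2.48047 V; V_b = V_low + 1017·LSB = 2.48291 V.

[2.48047 V, 2.48291 V)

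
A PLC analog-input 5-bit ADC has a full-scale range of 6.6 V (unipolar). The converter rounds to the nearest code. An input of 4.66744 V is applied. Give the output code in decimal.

code 23

With 32 levels over 6.6 V, one step is 206.250 mV.
Input sits at 22.630 steps above V_low.
round(22.630) = 23.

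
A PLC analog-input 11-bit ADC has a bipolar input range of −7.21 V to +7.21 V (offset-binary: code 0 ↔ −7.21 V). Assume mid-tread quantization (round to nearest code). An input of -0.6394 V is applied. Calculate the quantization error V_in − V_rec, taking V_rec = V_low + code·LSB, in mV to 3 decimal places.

1.332 mV

One LSB is 14.42 V / 2048 = 7.041 mV.
(V_in − V_low)/LSB = (-0.6394 − (−7.21))/0.00704102 = 933.1892 → code 933 (round).
V_rec = (−7.21) + 933·0.00704102 = -0.64073242 V.
Error = -0.6394 − (−0.64073242) = 0.00133242 V = 1.332 mV.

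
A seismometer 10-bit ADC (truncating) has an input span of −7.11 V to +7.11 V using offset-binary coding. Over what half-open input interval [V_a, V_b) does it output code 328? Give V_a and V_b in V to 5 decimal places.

[-2.55516 V, -2.54127 V)

LSB = 14.22/2^10 = 13.887 mV.
V_a = V_low + 328·LSB = -2.55516 V; V_b = V_low + 329·LSB = -2.54127 V.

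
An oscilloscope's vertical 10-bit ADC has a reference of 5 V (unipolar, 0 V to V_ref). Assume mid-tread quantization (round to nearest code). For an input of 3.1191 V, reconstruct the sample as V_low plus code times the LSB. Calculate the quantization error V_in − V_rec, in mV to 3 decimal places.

-1.017 mV

Step size: 5 V ÷ 2^10 = 4.883 mV.
Scaled input = 638.7917 LSBs, so code = 639.
V_rec = 0 + 639·0.00488281 = 3.1201172 V.
Error = 3.1191 − 3.1201172 = -0.00101719 V = -1.017 mV.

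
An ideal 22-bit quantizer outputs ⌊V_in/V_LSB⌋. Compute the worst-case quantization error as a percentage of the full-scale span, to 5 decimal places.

Truncating → worst-case error = 1 LSB = V_FS/2^22, so 100/4194304 = 2.38419e-05 % of full scale.

0.00002 %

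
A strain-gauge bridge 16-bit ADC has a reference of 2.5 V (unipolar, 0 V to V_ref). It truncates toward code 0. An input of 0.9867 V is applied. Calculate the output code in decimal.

With 65536 levels over 2.5 V, one step is 38.15 µV.
(V_in − V_low)/LSB = (0.9867 − 0) / 3.8147e-05 = 25865.748.
So the output code is 25865.

code 25865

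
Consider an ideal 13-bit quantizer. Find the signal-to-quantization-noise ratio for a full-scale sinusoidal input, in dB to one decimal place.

80.0 dB

SNR ≈ 6.02·N + 1.76 dB = 6.02·13 + 1.76 = 80.02 dB.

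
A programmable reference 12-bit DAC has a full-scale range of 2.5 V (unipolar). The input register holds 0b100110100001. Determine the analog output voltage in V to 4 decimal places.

1.5045 V

LSB = 2.5 V / 2^12 = 0.610 mV.
Code 0b100110100001 = 2465 decimal.
V_out = 0 + 2465 × 0.000610352 V = 1.50452 V.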